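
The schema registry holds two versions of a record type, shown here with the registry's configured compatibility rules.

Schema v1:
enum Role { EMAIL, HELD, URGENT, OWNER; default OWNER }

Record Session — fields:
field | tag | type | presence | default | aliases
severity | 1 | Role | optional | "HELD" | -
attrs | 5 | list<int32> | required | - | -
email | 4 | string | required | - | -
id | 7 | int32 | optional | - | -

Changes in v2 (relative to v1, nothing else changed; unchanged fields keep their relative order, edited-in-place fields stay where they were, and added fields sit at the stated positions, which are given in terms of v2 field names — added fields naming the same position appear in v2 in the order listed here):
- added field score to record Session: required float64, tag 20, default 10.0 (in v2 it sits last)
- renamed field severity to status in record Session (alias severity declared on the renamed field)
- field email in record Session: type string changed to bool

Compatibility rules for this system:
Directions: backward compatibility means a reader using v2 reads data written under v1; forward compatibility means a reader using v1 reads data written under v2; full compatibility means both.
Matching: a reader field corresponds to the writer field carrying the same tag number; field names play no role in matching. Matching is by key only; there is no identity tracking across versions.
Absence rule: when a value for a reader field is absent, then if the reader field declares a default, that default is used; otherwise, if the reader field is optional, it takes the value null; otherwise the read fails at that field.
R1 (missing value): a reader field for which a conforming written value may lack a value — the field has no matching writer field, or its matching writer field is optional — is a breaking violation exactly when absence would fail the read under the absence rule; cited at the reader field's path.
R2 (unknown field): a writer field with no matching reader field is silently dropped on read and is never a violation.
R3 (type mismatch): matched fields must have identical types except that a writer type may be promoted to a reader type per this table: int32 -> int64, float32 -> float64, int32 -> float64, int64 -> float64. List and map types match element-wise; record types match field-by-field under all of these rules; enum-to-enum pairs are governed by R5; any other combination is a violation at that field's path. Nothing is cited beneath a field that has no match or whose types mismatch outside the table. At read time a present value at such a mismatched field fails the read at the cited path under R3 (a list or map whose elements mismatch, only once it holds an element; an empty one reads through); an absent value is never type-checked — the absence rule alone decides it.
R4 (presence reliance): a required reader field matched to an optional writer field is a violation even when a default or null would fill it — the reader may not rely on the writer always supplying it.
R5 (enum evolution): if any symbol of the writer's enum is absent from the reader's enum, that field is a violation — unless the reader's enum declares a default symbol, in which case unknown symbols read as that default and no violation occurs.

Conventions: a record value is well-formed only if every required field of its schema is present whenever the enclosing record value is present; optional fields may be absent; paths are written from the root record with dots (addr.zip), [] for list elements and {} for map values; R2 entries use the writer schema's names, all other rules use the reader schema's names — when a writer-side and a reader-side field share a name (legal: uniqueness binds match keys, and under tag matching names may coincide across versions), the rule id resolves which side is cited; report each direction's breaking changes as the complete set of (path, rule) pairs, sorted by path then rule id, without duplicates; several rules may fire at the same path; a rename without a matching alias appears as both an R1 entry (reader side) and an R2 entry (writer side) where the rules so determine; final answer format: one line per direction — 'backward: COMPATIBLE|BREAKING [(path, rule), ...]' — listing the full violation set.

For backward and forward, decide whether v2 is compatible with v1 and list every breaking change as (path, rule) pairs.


each type pair in Session: writer, then reader
checking backward for Session: reader v2 against writer v1:
  status: Role -> Role, writer optional; from severity
  attrs: list<int32> -> list<int32>, writer required; from attrs
  email: string -> bool, writer required; from email
  id: int32 -> int32, writer optional; from id
  score: no writer-side match
  violation R3 at email
  => 1 violation(s): backward is BREAKING for Session
checking forward for Session: reader v1 against writer v2:
  severity: Role -> Role, writer optional; from status
  attrs: list<int32> -> list<int32>, writer required; from attrs
  email: bool -> string, writer required; from email
  id: int32 -> int32, writer optional; from id
  leftover writer field: score
  violation R3 at email
  => 1 violation(s): forward is BREAKING for Session

backward: BREAKING [(email, R3)]; forward: BREAKING [(email, R3)]


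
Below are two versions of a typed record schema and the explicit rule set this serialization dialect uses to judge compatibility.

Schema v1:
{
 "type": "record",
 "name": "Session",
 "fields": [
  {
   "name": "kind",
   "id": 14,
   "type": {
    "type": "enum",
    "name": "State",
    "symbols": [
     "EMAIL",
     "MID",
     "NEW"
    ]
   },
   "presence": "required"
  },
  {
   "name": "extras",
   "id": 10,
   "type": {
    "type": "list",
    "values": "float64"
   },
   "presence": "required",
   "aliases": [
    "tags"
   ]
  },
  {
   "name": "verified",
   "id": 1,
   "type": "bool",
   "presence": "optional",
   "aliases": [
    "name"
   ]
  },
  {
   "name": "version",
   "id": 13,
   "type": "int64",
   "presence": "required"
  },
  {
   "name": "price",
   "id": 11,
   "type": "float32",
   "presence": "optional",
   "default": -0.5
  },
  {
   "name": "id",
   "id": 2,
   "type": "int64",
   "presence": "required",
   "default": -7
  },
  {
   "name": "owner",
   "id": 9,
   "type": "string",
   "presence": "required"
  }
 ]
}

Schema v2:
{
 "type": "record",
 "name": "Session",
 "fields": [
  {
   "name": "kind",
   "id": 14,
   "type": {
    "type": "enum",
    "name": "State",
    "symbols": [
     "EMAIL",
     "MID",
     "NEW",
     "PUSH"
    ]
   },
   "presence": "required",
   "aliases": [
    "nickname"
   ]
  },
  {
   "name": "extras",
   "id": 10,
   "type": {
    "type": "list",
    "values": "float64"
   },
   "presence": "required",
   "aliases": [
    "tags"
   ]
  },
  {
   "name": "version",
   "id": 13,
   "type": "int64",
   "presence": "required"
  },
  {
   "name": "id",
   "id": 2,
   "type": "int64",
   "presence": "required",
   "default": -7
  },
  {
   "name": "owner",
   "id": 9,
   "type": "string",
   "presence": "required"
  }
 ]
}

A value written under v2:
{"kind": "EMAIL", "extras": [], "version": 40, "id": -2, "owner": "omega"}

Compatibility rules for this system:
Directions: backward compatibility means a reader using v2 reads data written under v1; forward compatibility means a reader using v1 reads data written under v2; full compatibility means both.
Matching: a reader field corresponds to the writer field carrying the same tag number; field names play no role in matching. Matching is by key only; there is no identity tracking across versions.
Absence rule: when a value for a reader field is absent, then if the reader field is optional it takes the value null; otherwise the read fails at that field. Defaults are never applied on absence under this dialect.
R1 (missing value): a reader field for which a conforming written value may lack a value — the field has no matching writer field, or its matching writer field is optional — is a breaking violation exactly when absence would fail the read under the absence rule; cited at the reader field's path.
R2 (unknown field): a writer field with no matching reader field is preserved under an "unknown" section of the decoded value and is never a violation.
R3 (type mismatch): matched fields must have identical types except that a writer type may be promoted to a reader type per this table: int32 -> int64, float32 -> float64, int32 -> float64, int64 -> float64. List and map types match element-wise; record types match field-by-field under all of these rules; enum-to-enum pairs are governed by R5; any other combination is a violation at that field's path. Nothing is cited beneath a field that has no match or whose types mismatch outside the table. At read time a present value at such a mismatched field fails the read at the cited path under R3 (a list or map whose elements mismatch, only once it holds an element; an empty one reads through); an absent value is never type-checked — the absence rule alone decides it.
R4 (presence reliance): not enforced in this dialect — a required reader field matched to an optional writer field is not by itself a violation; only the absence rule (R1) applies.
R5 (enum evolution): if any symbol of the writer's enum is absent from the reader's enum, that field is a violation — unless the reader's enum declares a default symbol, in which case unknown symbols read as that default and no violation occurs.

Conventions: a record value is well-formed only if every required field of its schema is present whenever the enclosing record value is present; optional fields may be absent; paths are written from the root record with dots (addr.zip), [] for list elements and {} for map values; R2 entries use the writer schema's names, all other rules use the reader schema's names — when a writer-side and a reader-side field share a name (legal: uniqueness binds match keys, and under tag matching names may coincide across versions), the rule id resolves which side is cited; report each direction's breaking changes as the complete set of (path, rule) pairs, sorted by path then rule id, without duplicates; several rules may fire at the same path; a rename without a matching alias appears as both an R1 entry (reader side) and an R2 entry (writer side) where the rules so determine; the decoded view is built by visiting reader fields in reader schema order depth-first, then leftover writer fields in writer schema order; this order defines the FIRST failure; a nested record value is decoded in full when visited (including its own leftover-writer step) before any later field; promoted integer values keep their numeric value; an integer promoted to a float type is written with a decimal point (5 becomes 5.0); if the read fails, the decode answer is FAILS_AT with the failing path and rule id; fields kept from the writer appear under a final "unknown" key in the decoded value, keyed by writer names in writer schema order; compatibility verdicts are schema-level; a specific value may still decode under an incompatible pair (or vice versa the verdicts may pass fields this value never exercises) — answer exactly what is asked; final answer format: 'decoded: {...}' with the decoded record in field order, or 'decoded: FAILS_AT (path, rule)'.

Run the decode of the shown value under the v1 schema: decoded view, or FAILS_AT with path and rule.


decoded: {"kind": "EMAIL", "extras": [], "verified": null, "version": 40, "price": null, "id": -2, "owner": "omega"}

in Session below, arrows point writer -> reader
decode walk for Session under reader schema v1:
  kind := "EMAIL"
  extras := []
  verified := null (missing; optional => null)
  version := 40
  price := null (missing; optional => null)
  id := -2
  owner := "omega"
  => decoded: {"kind": "EMAIL", "extras": [], "verified": null, "version": 40, "price": null, "id": -2, "owner": "omega"}
the other Session changes do not affect what is asked:
  enum State (field kind in record Session): symbol PUSH added -> matters for Session compatibility verdicts, not for this value's decode
  removed field price from record Session -> triggers nothing under the printed rules; the Session answer is the same either way
  removed field verified from record Session -> triggers nothing under the printed rules; the Session answer is the same either way


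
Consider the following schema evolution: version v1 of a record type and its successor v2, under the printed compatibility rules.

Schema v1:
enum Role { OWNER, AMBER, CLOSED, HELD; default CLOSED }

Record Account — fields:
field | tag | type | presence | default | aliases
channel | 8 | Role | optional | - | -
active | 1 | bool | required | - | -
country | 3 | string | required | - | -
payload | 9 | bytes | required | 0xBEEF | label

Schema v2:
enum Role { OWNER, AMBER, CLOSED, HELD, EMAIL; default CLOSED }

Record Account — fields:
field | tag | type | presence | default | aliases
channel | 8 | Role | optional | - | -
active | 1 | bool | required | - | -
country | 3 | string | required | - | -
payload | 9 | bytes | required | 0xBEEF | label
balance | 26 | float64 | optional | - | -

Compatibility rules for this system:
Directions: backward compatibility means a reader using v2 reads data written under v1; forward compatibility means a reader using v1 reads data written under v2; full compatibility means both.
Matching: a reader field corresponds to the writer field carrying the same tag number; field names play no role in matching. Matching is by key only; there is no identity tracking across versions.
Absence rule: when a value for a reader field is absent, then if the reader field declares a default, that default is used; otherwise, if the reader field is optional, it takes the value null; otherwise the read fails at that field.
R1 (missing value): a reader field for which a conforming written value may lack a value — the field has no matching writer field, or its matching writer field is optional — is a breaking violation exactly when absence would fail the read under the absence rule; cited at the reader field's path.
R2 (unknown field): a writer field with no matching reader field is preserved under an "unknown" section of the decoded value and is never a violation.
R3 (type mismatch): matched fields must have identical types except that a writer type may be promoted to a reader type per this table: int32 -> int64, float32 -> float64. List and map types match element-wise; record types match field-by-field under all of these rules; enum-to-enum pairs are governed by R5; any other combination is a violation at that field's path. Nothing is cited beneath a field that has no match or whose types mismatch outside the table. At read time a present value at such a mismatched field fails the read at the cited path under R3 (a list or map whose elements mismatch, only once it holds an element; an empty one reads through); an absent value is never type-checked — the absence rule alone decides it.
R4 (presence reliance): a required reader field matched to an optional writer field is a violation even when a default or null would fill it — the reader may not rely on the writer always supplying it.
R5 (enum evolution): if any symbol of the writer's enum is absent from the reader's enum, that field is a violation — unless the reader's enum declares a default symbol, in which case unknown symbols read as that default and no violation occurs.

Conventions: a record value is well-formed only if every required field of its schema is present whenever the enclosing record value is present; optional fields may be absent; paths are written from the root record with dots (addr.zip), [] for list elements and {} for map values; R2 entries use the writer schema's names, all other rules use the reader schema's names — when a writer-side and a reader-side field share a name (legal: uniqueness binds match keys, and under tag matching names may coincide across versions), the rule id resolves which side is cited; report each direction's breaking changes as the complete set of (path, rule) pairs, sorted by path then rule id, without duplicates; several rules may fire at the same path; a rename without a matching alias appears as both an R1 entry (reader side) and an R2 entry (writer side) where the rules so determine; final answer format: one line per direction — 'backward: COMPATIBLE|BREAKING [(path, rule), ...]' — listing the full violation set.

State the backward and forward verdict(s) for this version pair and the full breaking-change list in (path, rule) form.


each type pair in Account: writer, then reader
backward for Account (reader v2, writer v1):
  channel: paired with writer channel (Role -> Role; writer optional)
  active: paired with writer active (bool -> bool; writer required)
  country: paired with writer country (string -> string; writer required)
  payload: paired with writer payload (bytes -> bytes; writer required)
  no writer field matches reader balance
  nothing fires on Account: backward is COMPATIBLE
forward for Account (reader v1, writer v2):
  channel: paired with writer channel (Role -> Role; writer optional)
  active: paired with writer active (bool -> bool; writer required)
  country: paired with writer country (string -> string; writer required)
  payload: paired with writer payload (bytes -> bytes; writer required)
  writer balance: unknown to reader
  nothing fires on Account: forward is COMPATIBLE

backward: COMPATIBLE []; forward: COMPATIBLE []


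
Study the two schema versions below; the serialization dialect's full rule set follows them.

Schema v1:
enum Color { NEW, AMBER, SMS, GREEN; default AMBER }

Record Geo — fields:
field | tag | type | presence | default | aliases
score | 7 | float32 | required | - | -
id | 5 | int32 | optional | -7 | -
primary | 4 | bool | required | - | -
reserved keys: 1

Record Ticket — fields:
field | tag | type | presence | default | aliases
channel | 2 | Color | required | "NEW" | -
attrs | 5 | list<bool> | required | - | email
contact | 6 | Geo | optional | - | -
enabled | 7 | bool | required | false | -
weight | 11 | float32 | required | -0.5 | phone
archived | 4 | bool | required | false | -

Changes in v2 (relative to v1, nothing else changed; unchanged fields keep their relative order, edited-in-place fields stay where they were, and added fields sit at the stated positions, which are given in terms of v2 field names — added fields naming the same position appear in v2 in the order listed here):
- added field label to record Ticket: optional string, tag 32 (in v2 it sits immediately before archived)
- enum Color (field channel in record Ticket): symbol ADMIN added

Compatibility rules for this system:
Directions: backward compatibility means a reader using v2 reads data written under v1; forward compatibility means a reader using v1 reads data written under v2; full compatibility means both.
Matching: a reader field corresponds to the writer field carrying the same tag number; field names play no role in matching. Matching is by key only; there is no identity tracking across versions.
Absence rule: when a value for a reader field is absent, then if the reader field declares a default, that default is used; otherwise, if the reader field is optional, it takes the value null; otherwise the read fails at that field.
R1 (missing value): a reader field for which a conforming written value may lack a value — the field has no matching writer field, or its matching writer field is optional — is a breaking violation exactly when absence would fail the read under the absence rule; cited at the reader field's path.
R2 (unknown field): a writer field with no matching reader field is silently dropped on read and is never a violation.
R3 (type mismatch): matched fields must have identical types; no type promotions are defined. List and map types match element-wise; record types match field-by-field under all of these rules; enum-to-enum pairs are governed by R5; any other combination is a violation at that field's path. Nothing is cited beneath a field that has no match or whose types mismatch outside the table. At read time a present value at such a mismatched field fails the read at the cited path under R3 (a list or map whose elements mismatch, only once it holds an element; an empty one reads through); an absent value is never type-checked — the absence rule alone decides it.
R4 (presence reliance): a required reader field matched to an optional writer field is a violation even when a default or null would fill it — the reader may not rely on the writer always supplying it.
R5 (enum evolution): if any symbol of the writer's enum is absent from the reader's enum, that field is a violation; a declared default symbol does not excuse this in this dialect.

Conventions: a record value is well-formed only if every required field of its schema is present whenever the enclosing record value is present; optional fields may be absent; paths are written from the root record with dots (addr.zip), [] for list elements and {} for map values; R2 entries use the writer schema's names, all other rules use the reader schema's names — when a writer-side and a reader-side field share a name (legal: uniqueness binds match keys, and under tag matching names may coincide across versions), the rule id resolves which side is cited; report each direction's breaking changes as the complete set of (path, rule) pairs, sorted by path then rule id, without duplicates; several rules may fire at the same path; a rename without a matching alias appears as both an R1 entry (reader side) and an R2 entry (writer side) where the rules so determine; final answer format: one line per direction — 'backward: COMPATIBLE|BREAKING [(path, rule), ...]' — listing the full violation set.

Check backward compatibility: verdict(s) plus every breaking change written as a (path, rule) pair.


arrows below run writer -> reader for Ticket
backward for Ticket (reader v2, writer v1):
  channel: Color -> Color, writer required; from channel
  attrs: list<bool> -> list<bool>, writer required; from attrs
  contact: Geo -> Geo, writer optional; from contact
  enabled: bool -> bool, writer required; from enabled
  weight: float32 -> float32, writer required; from weight
  label has no writer counterpart
  archived: bool -> bool, writer required; from archived
  contact.score: float32 -> float32, writer required; from contact.score
  contact.id: int32 -> int32, writer optional; from contact.id
  contact.primary: bool -> bool, writer required; from contact.primary
  => backward verdict for Ticket: COMPATIBLE, no violations
the rest of the Ticket diff is inert for this question:
  added field label to record Ticket: optional string, tag 32 (in v2 it sits immediately before archived) -> triggers nothing under Ticket's printed rules — same verdict
  enum Color (field channel in record Ticket): symbol ADMIN added -> fires only in the forward direction of Ticket, which is not asked here

backward: COMPATIBLE []


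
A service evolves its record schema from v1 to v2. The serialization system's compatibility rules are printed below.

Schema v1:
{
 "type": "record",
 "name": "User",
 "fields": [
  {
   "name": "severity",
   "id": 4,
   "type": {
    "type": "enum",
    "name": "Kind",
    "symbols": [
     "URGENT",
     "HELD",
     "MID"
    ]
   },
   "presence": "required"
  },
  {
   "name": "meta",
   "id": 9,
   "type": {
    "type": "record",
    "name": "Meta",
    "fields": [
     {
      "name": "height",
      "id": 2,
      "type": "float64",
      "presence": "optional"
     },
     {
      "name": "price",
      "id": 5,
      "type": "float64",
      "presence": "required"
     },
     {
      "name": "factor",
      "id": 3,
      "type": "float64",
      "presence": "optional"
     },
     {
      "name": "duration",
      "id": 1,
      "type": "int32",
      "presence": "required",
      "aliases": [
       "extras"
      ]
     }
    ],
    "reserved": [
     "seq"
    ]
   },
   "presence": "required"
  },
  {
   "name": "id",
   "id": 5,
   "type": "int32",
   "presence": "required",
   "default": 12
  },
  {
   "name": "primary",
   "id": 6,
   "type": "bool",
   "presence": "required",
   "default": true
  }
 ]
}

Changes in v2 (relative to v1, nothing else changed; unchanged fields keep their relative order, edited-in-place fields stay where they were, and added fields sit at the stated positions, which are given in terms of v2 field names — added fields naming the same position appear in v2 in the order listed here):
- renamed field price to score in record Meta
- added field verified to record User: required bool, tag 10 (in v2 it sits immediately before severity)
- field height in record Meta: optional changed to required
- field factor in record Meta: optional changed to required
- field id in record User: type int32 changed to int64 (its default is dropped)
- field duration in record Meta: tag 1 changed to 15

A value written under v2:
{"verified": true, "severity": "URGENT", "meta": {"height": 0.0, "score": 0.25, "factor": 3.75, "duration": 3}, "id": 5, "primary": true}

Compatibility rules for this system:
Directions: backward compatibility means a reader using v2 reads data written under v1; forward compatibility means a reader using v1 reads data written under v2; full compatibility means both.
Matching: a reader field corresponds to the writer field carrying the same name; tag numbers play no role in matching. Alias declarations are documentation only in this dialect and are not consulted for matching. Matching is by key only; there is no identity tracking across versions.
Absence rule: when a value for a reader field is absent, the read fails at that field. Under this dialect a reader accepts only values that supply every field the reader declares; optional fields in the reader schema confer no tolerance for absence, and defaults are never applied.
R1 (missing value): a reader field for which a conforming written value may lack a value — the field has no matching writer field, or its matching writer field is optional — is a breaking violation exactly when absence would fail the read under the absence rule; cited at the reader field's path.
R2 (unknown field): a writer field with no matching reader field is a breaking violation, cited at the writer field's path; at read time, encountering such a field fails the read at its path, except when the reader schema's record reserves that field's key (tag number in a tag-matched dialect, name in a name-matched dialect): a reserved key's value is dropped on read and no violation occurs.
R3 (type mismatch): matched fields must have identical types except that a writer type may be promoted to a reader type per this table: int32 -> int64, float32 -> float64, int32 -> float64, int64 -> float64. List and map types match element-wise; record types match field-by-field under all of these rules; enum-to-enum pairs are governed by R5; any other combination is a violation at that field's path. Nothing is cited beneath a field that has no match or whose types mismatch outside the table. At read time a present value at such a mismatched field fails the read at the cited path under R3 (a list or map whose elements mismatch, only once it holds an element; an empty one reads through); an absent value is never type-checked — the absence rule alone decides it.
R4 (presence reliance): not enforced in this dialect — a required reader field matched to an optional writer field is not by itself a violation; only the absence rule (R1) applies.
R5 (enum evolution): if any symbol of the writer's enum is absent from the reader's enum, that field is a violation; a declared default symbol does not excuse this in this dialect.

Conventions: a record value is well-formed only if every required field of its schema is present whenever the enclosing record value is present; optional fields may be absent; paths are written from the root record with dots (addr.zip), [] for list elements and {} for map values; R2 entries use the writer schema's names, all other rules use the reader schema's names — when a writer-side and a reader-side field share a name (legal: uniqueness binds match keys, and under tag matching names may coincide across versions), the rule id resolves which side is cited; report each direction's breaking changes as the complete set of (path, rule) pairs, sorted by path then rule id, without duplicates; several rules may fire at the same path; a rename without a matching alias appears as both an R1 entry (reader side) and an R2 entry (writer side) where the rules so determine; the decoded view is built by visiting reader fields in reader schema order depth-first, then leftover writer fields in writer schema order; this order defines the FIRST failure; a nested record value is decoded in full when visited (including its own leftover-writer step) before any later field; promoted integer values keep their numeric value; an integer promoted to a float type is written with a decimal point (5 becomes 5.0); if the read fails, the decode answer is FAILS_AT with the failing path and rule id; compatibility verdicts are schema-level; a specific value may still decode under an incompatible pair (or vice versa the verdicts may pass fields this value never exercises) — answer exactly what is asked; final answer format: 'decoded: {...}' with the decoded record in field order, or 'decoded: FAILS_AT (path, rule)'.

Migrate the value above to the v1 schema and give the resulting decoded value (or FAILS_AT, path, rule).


the writer's type comes first in each User pair
migrating the User value to v1:
  severity := "URGENT"
  meta.height := 0.0
  read fails at meta.price under R1 (no fill)
  => FAILS_AT (meta.price, R1)
the rest of the User diff is inert for this question:
  added field verified to record User: required bool, tag 10 (in v2 it sits immediately before severity) -> shifts the User verdicts, not this decode
  field height in record Meta: optional changed to required -> shifts the User verdicts, not this decode
  field factor in record Meta: optional changed to required -> shifts the User verdicts, not this decode
  field id in record User: type int32 changed to int64 (its default is dropped) -> shifts the User verdicts, not this decode
  field duration in record Meta: tag 1 changed to 15 -> no rule fires on it and the decoded User view is identical with or without it

decoded: FAILS_AT (meta.price, R1)


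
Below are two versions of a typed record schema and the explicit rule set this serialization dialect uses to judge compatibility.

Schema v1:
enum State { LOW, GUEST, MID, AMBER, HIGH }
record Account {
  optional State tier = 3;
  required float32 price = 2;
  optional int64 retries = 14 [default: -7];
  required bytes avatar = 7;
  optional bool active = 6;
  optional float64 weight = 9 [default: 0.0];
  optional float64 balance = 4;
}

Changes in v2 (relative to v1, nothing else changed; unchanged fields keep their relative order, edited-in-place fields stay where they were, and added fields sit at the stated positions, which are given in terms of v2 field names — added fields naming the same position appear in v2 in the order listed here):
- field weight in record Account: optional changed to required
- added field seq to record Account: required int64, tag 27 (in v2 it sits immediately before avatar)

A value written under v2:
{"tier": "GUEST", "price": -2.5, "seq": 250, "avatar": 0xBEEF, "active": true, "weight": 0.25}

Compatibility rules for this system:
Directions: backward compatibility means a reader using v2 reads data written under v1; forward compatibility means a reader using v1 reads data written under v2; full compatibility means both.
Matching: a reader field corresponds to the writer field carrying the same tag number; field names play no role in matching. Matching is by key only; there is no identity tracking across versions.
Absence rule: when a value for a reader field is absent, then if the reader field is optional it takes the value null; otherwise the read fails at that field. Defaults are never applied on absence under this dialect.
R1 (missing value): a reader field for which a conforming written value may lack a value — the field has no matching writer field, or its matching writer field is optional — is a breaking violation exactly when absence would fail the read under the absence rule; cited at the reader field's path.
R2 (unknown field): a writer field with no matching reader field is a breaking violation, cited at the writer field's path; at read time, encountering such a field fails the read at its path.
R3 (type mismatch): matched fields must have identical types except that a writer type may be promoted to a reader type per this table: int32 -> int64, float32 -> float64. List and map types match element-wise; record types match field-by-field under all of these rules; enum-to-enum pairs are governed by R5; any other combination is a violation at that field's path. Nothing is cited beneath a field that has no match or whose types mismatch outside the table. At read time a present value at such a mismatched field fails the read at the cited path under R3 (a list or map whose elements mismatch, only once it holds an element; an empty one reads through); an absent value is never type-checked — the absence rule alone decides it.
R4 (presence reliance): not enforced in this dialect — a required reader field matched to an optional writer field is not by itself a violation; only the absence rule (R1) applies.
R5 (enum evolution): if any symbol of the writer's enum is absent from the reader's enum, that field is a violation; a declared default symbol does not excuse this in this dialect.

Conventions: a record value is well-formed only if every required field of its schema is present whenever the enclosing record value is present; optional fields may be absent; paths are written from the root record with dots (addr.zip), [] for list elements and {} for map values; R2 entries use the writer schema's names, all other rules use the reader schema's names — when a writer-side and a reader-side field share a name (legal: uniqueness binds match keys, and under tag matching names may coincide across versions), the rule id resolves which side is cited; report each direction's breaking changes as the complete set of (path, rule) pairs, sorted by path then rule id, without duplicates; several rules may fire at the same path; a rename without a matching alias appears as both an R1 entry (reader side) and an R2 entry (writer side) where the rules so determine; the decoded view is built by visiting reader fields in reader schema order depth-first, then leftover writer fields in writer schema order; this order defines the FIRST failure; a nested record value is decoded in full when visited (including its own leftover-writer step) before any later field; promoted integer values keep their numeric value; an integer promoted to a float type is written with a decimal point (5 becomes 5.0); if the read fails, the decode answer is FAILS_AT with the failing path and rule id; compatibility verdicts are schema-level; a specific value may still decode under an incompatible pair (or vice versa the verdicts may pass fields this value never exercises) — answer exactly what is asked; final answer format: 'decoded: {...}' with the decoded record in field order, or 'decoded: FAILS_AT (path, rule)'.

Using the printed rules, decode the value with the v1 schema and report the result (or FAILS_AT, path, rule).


each type pair in Account: writer, then reader
decoding the Account value with the v1 reader:
  tier := "GUEST"
  price := -2.5
  retries := null (absent, optional -> null)
  avatar := 0xBEEF
  active := true
  weight := 0.25
  balance := null (absent, optional -> null)
  read fails at seq under R2 (unknown field)
  => FAILS_AT (seq, R2)
remaining Account differences; none change what is asked:
  field weight in record Account: optional changed to required -> matters for Account compatibility verdicts, not for this value's decode

decoded: FAILS_AT (seq, R2)


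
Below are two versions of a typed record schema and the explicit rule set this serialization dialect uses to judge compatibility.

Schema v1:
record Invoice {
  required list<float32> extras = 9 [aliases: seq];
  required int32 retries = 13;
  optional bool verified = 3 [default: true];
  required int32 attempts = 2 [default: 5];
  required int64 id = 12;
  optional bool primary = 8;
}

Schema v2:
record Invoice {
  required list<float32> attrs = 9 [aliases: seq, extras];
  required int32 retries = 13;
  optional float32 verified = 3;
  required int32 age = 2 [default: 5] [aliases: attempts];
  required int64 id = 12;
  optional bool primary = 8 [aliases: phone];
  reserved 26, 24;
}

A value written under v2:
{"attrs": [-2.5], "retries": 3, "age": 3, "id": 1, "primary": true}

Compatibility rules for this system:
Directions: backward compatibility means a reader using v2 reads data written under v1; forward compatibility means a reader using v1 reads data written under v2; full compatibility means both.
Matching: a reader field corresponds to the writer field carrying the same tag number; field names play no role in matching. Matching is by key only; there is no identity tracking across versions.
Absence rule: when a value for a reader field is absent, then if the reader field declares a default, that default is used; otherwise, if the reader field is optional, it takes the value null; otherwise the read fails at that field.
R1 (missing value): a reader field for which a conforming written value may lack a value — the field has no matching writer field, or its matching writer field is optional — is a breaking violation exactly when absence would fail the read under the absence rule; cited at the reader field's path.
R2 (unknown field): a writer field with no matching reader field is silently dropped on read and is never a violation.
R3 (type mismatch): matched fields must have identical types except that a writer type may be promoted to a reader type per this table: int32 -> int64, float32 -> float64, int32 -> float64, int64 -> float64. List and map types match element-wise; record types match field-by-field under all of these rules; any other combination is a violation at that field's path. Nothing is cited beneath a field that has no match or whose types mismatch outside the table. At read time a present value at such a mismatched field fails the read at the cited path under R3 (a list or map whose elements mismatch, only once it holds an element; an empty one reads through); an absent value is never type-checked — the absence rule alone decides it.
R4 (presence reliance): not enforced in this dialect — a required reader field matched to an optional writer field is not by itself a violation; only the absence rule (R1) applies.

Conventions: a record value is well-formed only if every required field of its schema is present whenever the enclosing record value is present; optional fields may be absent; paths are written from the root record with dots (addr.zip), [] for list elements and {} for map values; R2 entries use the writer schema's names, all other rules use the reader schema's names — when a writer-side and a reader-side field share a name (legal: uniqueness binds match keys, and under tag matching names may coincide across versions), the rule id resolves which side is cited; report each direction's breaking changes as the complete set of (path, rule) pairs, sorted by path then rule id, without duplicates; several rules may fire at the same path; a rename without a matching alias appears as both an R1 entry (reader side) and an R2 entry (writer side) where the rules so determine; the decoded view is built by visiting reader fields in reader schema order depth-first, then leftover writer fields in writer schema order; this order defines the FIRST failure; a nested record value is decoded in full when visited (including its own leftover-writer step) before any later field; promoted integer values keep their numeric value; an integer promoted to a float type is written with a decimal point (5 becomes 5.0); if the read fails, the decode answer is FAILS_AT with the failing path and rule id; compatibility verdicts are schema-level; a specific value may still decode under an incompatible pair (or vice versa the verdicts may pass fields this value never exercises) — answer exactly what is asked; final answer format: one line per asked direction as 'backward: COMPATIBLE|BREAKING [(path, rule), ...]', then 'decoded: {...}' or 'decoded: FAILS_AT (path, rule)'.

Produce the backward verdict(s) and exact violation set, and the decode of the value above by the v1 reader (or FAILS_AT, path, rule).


arrows below run writer -> reader for Invoice
backward analysis of Invoice with v2 as reader and v1 as writer:
  attrs: list<float32> -> list<float32>, writer required; from extras
  retries: int32 -> int32, writer required; from retries
  verified: bool -> float32, writer optional; from verified
  age: int32 -> int32, writer required; from attempts
  id: int64 -> int64, writer required; from id
  primary: bool -> bool, writer optional; from primary
  breaking: (verified, R3)
  => backward: BREAKING (1)
decode (reader v1):
  extras := [-2.5] (from writer attrs)
  retries := 3
  verified := true (missing; default applied)
  attempts := 3 (from writer age)
  id := 1
  primary := true
  => decoded: {"extras": [-2.5], "retries": 3, "verified": true, "attempts": 3, "id": 1, "primary": true}
the rest of the Invoice diff is inert for this question:
  renamed field attempts to age in record Invoice (alias attempts declared on the renamed field) -> no rule fires on it in Invoice's dialect; the asked verdict holds
  renamed field extras to attrs in record Invoice (alias extras declared on the renamed field) -> no rule fires on it in Invoice's dialect; the asked verdict holds

backward: BREAKING [(verified, R3)]; decoded: {"extras": [-2.5], "retries": 3, "verified": true, "attempts": 3, "id": 1, "primary": true}
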